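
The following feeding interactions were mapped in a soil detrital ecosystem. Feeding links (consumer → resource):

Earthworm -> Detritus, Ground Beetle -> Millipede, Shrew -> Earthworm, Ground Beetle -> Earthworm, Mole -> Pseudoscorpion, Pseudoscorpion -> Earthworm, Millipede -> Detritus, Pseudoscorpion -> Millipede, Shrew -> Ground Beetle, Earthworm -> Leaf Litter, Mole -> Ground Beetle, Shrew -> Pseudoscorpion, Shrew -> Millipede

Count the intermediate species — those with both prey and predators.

4

Intermediate species (has both prey and predators): Earthworm, Millipede, Ground Beetle, Pseudoscorpion.
Count: 4.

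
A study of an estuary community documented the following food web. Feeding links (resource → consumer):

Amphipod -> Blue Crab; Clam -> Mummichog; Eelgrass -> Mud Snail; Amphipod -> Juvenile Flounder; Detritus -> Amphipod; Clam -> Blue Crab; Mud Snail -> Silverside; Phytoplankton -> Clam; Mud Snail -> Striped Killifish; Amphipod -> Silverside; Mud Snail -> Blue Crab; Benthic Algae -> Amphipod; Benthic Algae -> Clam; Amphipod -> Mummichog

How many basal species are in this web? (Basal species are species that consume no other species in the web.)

4

Basal species (no prey listed): Detritus, Eelgrass, Phytoplankton, Benthic Algae.
Count: 4.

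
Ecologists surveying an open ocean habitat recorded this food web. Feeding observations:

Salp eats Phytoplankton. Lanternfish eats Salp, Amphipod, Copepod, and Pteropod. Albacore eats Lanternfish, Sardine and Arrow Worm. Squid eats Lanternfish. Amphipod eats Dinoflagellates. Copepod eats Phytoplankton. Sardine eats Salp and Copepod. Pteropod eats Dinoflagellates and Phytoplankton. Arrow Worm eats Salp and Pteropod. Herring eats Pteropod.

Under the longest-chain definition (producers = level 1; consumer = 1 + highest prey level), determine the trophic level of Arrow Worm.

Phytoplankton is a producer → level 1.
Salp eats Phytoplankton → level 2.
Arrow Worm eats Salp (level 2); other prey at levels: Pteropod 2 → level 3.

Trophic level 3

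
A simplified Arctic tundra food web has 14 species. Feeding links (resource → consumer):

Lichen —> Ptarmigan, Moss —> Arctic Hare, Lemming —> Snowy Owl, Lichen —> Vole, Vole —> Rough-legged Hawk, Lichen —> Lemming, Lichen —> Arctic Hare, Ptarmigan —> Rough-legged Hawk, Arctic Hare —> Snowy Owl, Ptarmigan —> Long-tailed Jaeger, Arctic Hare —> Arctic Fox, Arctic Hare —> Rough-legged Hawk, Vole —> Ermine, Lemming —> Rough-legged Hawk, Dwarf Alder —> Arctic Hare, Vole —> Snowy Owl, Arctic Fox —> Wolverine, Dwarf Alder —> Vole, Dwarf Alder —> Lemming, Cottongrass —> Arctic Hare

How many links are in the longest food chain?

One longest chain: Moss → Arctic Hare → Arctic Fox → Wolverine.
It has 4 species and 3 links.

3 links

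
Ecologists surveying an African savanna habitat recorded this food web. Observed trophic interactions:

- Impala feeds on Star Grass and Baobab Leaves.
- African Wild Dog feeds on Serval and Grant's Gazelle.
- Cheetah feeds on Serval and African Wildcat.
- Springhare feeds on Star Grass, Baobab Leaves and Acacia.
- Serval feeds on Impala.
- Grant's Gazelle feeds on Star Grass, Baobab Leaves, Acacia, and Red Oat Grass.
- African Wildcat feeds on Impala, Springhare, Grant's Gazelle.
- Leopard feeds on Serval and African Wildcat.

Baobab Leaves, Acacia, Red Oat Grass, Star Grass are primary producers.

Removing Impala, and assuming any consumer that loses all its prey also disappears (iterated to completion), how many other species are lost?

Remove Impala.
Round 1: Serval (all prey gone) → extinct.
No further losses. Total secondary extinctions: 1.

1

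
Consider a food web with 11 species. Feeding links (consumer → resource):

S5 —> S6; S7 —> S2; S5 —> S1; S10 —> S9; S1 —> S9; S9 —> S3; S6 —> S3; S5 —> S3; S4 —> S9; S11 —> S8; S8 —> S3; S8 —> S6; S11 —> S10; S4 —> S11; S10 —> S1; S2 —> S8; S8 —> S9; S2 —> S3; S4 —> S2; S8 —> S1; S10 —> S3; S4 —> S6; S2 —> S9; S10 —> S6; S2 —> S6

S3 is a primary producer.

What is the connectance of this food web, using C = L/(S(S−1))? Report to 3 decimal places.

The web has S = 11 species and L = 25 feeding links.
C = L / (S(S−1)) = 25 / 110 = 0.2273 ≈ 0.227.

C = 0.227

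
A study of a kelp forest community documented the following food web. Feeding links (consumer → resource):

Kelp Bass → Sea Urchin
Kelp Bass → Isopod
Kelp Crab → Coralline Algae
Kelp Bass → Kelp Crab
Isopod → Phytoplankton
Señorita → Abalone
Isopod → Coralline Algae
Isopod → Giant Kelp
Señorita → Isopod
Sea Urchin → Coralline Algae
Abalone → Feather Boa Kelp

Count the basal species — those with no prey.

Basal species (no prey listed): Giant Kelp, Feather Boa Kelp, Phytoplankton, Coralline Algae.
Count: 4.

4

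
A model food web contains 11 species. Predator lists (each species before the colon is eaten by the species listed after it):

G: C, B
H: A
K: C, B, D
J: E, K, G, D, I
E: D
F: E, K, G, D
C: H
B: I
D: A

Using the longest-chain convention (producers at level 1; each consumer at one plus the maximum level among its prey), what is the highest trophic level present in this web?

Producers (level 1): F, J.
F → K → C → H → A gives A level 5.
No species has a prey at level 5, so no species reaches level 6.

5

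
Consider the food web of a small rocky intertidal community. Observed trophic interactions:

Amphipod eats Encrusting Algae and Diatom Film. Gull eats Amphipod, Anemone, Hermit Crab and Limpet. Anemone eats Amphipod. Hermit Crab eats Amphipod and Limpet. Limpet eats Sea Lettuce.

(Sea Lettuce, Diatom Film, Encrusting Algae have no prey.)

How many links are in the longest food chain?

One longest chain: Sea Lettuce → Limpet → Hermit Crab → Gull.
It has 4 species and 3 links.

3 links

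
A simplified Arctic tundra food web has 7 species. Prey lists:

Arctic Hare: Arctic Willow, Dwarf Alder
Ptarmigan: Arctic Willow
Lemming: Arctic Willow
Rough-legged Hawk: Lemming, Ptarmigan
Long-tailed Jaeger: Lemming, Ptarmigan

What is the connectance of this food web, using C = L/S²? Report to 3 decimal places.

C = 0.163

The web has S = 7 species and L = 8 feeding links.
C = L / S² = 8 / 49 = 0.1633 ≈ 0.163.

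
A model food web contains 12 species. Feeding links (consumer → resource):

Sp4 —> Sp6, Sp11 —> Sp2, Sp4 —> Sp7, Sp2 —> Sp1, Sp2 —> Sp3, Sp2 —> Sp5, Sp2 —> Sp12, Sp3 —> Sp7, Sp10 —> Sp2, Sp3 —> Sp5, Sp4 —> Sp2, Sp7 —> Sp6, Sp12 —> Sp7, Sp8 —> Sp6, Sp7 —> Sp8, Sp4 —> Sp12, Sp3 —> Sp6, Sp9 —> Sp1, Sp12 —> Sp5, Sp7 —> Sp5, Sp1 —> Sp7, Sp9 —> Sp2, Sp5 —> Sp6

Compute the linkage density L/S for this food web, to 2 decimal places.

There are L = 23 links among S = 12 species.
L/S = 23/12 = 1.9167 ≈ 1.92.

L/S = 1.92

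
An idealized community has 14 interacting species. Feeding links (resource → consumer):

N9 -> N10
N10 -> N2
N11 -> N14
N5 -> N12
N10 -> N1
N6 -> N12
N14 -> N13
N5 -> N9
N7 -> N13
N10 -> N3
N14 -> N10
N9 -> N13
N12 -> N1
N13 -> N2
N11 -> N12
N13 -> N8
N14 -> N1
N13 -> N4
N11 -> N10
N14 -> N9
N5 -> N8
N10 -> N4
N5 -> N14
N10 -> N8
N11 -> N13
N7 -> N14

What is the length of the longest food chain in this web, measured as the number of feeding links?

One longest chain: N7 → N14 → N9 → N10 → N8.
It has 5 species and 4 links.

4 links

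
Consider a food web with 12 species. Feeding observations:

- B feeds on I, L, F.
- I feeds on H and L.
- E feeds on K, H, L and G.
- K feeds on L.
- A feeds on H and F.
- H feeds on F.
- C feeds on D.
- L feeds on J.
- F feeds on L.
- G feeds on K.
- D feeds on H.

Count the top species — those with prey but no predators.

4

Top species (has prey, but nothing eats it): A, E, B, C.
Count: 4.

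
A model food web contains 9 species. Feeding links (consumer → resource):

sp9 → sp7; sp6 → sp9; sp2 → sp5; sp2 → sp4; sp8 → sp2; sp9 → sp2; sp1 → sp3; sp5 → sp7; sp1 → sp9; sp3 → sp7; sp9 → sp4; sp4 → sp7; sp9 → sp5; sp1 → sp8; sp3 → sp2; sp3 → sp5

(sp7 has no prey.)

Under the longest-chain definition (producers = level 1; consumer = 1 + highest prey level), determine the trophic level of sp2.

Trophic level 3

sp7 is a producer → level 1.
sp5 eats sp7 → level 2.
sp2 eats sp5 (level 2); other prey at levels: sp4 2 → level 3.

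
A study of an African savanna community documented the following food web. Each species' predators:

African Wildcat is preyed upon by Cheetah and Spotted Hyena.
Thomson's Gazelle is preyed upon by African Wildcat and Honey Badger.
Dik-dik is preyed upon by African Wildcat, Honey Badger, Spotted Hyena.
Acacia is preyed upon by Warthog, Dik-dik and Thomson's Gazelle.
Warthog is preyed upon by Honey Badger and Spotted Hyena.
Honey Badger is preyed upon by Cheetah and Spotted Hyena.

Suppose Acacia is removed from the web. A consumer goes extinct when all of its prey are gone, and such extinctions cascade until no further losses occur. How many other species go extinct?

7

Remove Acacia.
Round 1: Thomson's Gazelle (all prey gone), Dik-dik (all prey gone), Warthog (all prey gone) → extinct.
Round 2: Honey Badger (all prey gone), African Wildcat (all prey gone) → extinct.
Round 3: Cheetah (all prey gone), Spotted Hyena (all prey gone) → extinct.
No further losses. Total secondary extinctions: 7.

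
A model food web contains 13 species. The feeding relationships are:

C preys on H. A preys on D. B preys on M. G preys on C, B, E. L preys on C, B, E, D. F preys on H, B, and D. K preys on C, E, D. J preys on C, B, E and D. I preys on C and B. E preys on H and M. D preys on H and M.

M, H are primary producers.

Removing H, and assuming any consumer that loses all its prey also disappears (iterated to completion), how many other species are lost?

Remove H.
Round 1: C (all prey gone) → extinct.
No further losses. Total secondary extinctions: 1.

1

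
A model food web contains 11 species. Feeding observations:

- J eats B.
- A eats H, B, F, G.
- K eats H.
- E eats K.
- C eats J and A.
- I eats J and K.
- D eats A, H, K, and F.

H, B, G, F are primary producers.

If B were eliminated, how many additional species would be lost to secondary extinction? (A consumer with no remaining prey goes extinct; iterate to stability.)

1

Remove B.
Round 1: J (all prey gone) → extinct.
No further losses. Total secondary extinctions: 1.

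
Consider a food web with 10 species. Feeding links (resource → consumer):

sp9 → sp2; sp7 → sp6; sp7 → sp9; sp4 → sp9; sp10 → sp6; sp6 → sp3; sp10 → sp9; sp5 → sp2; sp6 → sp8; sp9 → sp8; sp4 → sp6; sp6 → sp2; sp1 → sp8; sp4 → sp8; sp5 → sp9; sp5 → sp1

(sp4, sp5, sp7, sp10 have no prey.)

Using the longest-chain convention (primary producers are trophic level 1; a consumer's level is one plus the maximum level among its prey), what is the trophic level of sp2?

Trophic level 3

sp4 is a producer → level 1.
sp6 eats sp4 (level 1); other prey at levels: sp7 1, sp10 1 → level 2.
sp2 eats sp6 (level 2); other prey at levels: sp5 1, sp9 2 → level 3.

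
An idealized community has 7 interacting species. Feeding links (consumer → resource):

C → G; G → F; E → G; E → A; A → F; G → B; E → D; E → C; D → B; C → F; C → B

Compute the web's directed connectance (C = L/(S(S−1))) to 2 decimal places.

The web has S = 7 species and L = 11 feeding links.
C = L / (S(S−1)) = 11 / 42 = 0.2619 ≈ 0.26.

C = 0.26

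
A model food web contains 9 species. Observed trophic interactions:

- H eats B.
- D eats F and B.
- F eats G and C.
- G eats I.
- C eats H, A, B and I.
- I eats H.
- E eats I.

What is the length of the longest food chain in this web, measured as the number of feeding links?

One longest chain: B → H → I → C → F → D.
It has 6 species and 5 links.

5 links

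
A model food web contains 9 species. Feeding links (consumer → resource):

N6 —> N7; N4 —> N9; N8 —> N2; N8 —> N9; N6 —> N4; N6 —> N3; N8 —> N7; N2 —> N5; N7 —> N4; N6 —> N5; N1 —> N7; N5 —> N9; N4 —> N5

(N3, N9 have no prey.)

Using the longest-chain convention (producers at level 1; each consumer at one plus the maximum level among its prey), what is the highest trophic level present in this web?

Producers (level 1): N3, N9.
N9 → N5 → N4 → N7 → N8 gives N8 level 5.
No species has a prey at level 5, so no species reaches level 6.

5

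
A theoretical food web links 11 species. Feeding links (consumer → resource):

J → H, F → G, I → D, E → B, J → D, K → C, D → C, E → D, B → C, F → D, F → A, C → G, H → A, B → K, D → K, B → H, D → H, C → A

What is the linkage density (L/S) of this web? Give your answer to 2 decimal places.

There are L = 18 links among S = 11 species.
L/S = 18/11 = 1.6364 ≈ 1.64.

L/S = 1.64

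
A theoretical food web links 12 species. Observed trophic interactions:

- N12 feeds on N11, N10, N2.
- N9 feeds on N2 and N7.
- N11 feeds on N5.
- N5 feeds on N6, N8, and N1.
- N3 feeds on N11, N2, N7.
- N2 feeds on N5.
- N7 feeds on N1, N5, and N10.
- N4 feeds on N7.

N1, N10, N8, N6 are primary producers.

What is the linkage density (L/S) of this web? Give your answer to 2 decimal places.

There are L = 17 links among S = 12 species.
L/S = 17/12 = 1.4167 ≈ 1.42.

L/S = 1.42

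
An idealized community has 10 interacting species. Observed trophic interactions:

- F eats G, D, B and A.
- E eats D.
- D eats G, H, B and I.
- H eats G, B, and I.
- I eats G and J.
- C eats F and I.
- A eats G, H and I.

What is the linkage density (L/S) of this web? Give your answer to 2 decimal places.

L/S = 1.90

There are L = 19 links among S = 10 species.
L/S = 19/10 = 1.9000 ≈ 1.90.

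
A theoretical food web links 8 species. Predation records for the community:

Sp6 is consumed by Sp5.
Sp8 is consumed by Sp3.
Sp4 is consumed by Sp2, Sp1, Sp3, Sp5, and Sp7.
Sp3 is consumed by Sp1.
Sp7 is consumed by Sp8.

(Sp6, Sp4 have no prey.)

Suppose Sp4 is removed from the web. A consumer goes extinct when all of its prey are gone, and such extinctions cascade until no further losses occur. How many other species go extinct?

5

Remove Sp4.
Round 1: Sp7 (all prey gone), Sp2 (all prey gone) → extinct.
Round 2: Sp8 (all prey gone) → extinct.
Round 3: Sp3 (all prey gone) → extinct.
Round 4: Sp1 (all prey gone) → extinct.
No further losses. Total secondary extinctions: 5.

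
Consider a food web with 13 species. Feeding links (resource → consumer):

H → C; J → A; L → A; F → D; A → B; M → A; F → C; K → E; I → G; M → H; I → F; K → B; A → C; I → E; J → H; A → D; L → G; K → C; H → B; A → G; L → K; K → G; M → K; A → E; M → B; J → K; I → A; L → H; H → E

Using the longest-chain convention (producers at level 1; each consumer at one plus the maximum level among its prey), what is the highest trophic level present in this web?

Producers (level 1): J, I, L, M.
J → H → B gives B level 3.
No species has a prey at level 3, so no species reaches level 4.

3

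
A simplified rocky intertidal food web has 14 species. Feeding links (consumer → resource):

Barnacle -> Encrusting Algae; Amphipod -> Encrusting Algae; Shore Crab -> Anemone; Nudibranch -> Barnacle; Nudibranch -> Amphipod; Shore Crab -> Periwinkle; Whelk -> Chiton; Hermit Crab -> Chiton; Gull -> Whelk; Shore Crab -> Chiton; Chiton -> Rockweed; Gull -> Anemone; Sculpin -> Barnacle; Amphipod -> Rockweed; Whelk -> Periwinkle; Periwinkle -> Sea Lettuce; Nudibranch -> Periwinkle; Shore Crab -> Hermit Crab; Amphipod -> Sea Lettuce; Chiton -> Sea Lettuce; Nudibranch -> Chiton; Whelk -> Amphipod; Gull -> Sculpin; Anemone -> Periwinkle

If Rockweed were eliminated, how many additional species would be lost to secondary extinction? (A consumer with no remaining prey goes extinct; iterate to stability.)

Remove Rockweed.
Every predator of it retains at least one other prey: Amphipod still has Sea Lettuce, Encrusting Algae; Chiton still has Sea Lettuce.
No consumer loses all prey, so no secondary extinctions occur.

0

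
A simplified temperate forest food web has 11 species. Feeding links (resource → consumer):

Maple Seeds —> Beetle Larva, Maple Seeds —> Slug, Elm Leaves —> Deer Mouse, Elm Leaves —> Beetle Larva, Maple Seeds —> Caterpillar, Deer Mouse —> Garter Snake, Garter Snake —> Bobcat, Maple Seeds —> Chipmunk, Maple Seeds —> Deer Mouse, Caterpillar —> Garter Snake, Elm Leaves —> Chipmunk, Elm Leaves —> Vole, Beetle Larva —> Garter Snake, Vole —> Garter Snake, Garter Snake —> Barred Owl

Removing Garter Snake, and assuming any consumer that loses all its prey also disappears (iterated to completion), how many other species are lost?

2

Remove Garter Snake.
Round 1: Bobcat (all prey gone), Barred Owl (all prey gone) → extinct.
No further losses. Total secondary extinctions: 2.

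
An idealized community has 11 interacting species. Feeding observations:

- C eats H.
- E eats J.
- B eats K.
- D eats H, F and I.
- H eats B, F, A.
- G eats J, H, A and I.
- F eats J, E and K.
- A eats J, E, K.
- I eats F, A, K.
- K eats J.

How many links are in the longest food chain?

4 links

One longest chain: J → E → F → H → D.
It has 5 species and 4 links.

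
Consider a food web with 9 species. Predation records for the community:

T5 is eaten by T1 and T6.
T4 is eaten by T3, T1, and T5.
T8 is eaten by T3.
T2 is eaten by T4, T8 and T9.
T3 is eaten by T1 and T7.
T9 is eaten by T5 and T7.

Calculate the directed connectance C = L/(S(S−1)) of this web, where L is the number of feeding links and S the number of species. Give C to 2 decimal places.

The web has S = 9 species and L = 13 feeding links.
C = L / (S(S−1)) = 13 / 72 = 0.1806 ≈ 0.18.

C = 0.18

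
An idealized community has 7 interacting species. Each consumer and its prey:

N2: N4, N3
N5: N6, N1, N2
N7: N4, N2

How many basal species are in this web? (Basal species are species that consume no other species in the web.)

4

Basal species (no prey listed): N6, N1, N4, N3.
Count: 4.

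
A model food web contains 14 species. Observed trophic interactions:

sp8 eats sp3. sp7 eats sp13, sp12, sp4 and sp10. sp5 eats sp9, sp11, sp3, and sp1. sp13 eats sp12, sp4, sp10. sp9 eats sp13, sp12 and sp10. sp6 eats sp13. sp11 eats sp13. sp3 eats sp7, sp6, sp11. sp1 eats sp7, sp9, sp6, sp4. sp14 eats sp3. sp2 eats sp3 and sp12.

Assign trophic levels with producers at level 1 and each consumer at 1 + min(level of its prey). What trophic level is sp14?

sp10 is a producer → level 1.
sp7 eats sp10 → level 2.
sp3 eats sp7 → level 3.
sp14 eats sp3 → level 4.
No prey of sp14 is below level 3, so 4 is the minimum.

Trophic level 4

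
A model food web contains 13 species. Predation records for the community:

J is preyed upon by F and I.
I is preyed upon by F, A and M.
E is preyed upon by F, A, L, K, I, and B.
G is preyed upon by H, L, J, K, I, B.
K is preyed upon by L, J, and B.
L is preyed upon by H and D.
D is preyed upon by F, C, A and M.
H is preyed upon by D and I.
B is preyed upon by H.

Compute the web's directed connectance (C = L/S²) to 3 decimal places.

The web has S = 13 species and L = 29 feeding links.
C = L / S² = 29 / 169 = 0.1716 ≈ 0.172.

C = 0.172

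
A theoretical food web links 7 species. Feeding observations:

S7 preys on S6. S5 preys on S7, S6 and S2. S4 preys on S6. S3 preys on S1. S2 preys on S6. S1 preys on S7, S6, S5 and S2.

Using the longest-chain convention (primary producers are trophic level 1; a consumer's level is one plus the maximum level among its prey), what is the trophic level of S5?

Trophic level 3

S6 is a producer → level 1.
S2 eats S6 → level 2.
S5 eats S2 (level 2); other prey at levels: S6 1, S7 2 → level 3.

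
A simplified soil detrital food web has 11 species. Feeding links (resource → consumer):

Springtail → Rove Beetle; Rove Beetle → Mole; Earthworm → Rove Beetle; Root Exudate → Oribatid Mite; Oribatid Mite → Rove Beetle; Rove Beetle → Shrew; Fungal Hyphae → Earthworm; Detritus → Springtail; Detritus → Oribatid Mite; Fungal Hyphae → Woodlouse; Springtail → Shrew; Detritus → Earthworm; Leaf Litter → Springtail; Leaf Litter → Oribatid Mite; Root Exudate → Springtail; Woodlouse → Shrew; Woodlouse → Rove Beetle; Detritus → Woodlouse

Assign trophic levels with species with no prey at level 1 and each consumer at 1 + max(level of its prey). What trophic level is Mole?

Trophic level 4

Detritus has no prey (basal) → level 1.
Woodlouse eats Detritus (level 1); other prey at levels: Fungal Hyphae 1 → level 2.
Rove Beetle eats Woodlouse (level 2); other prey at levels: Oribatid Mite 2, Springtail 2, Earthworm 2 → level 3.
Mole eats Rove Beetle → level 4.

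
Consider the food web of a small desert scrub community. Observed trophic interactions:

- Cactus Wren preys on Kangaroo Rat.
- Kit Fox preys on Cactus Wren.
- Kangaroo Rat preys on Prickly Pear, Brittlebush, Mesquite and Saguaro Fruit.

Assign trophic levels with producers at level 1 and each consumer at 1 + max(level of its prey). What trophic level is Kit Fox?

Mesquite is a producer → level 1.
Kangaroo Rat eats Mesquite (level 1); other prey at levels: Saguaro Fruit 1, Prickly Pear 1, Brittlebush 1 → level 2.
Cactus Wren eats Kangaroo Rat → level 3.
Kit Fox eats Cactus Wren → level 4.

Trophic level 4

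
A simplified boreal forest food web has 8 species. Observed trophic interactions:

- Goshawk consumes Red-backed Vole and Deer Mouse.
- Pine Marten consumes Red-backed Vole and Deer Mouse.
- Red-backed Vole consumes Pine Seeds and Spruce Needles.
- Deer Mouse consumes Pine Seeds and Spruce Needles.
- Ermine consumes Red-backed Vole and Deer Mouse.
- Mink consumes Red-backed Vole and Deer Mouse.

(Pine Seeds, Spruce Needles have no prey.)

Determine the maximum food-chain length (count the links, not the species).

2 links

One longest chain: Pine Seeds → Red-backed Vole → Pine Marten.
It has 3 species and 2 links.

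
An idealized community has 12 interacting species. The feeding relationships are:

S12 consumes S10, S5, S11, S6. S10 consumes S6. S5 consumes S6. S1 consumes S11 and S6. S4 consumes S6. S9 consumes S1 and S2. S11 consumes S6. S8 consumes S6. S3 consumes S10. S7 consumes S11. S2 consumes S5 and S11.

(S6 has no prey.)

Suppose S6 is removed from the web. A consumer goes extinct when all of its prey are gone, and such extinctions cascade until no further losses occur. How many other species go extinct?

Remove S6.
Round 1: S8 (all prey gone), S5 (all prey gone), S4 (all prey gone), S10 (all prey gone), S11 (all prey gone) → extinct.
Round 2: S12 (all prey gone), S2 (all prey gone), S7 (all prey gone), S3 (all prey gone), S1 (all prey gone) → extinct.
Round 3: S9 (all prey gone) → extinct.
No further losses. Total secondary extinctions: 11.

11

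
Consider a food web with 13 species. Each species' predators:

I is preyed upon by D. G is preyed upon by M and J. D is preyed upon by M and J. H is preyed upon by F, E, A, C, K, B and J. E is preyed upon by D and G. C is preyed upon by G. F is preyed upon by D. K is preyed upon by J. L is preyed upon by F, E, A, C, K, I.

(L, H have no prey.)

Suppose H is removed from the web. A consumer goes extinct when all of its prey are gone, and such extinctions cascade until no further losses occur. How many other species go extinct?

1

Remove H.
Round 1: B (all prey gone) → extinct.
No further losses. Total secondary extinctions: 1.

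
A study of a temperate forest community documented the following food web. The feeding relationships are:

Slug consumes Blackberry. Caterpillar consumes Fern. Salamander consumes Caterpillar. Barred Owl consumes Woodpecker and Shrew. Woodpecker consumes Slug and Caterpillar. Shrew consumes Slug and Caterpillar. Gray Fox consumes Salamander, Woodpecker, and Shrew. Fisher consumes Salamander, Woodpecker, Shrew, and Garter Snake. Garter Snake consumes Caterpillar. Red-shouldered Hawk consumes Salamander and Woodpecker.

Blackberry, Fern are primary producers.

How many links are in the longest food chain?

One longest chain: Fern → Caterpillar → Salamander → Red-shouldered Hawk.
It has 4 species and 3 links.

3 links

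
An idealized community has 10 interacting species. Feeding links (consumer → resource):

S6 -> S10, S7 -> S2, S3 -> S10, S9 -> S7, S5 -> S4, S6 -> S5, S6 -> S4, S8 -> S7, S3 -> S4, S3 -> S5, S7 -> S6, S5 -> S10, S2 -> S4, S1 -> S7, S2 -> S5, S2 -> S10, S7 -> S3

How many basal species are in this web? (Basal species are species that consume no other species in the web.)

2

Basal species (no prey listed): S10, S4.
Count: 2.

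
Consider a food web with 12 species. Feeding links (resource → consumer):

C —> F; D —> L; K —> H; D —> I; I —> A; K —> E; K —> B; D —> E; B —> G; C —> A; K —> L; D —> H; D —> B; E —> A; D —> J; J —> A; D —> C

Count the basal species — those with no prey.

Basal species (no prey listed): D, K.
Count: 2.

2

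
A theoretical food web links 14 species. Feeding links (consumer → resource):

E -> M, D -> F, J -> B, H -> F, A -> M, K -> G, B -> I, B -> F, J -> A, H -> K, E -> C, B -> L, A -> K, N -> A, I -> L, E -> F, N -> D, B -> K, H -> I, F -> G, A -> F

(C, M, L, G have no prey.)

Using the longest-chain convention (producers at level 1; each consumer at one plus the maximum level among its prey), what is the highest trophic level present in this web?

Producers (level 1): C, M, L, G.
G → F → D → N gives N level 4.
No species has a prey at level 4, so no species reaches level 5.

4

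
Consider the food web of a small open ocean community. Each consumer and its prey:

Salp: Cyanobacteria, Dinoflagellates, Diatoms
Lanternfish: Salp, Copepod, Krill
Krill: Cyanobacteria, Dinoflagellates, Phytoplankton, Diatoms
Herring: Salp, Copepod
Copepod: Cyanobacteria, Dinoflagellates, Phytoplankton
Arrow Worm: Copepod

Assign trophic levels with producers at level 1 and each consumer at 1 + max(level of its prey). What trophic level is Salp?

Trophic level 2

Cyanobacteria is a producer → level 1.
Salp eats Cyanobacteria (level 1); other prey at levels: Dinoflagellates 1, Diatoms 1 → level 2.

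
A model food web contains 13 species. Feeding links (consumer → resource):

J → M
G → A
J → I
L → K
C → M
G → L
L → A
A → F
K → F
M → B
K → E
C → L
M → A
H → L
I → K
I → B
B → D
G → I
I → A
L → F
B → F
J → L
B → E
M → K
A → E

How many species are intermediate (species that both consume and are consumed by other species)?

6

Intermediate species (has both prey and predators): K, B, A, L, M, I.
Count: 6.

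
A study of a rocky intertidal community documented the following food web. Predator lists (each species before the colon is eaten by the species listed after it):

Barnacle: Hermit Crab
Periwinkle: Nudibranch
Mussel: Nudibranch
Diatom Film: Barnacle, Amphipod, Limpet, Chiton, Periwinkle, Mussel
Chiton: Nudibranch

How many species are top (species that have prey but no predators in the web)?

4

Top species (has prey, but nothing eats it): Amphipod, Limpet, Hermit Crab, Nudibranch.
Count: 4.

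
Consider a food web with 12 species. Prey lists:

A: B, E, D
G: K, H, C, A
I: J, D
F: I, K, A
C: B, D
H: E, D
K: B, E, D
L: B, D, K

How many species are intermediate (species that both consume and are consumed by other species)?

5

Intermediate species (has both prey and predators): I, K, H, C, A.
Count: 5.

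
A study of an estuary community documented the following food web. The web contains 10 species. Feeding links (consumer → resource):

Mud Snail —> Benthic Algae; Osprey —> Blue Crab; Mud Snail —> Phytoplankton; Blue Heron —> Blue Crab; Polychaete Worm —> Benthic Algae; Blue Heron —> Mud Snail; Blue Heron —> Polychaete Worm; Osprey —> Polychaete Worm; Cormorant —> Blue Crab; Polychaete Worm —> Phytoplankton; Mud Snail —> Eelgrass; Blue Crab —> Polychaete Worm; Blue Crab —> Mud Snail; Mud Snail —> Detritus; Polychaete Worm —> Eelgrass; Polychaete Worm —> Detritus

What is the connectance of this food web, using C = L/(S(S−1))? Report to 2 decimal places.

C = 0.18

The web has S = 10 species and L = 16 feeding links.
C = L / (S(S−1)) = 16 / 90 = 0.1778 ≈ 0.18.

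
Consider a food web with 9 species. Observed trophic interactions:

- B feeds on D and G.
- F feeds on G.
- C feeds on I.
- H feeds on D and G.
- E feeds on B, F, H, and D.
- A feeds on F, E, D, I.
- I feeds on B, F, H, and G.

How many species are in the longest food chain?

One longest chain: G → B → E → A.
It has 4 species and 3 links.

4 species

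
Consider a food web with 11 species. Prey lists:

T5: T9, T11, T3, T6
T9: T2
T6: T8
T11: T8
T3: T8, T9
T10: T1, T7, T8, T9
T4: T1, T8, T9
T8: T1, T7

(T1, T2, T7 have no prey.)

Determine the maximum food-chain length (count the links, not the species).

One longest chain: T1 → T8 → T6 → T5.
It has 4 species and 3 links.

3 links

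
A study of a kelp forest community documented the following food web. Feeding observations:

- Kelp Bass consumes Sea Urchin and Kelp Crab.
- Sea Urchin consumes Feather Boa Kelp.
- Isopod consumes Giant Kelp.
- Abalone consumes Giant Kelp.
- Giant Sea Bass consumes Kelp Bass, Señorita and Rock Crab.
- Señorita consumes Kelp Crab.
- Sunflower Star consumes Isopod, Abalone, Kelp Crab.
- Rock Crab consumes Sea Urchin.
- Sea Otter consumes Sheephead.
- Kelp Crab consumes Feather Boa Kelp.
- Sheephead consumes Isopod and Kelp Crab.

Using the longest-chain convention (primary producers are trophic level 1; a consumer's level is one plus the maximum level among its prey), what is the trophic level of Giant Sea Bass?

Trophic level 4

Feather Boa Kelp is a producer → level 1.
Sea Urchin eats Feather Boa Kelp → level 2.
Rock Crab eats Sea Urchin → level 3.
Giant Sea Bass eats Rock Crab (level 3); other prey at levels: Señorita 3, Kelp Bass 3 → level 4.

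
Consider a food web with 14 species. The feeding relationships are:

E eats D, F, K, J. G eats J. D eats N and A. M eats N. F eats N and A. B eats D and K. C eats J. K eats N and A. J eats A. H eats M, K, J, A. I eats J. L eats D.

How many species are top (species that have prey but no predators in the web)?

7

Top species (has prey, but nothing eats it): E, H, C, B, G, L, I.
Count: 7.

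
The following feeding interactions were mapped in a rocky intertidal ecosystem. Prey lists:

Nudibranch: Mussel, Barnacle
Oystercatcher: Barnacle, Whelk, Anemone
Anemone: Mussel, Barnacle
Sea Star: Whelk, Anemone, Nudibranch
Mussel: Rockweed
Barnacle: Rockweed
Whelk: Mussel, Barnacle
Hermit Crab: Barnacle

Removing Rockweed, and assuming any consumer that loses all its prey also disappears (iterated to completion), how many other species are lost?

Remove Rockweed.
Round 1: Mussel (all prey gone), Barnacle (all prey gone) → extinct.
Round 2: Whelk (all prey gone), Anemone (all prey gone), Nudibranch (all prey gone), Hermit Crab (all prey gone) → extinct.
Round 3: Sea Star (all prey gone), Oystercatcher (all prey gone) → extinct.
No further losses. Total secondary extinctions: 8.

8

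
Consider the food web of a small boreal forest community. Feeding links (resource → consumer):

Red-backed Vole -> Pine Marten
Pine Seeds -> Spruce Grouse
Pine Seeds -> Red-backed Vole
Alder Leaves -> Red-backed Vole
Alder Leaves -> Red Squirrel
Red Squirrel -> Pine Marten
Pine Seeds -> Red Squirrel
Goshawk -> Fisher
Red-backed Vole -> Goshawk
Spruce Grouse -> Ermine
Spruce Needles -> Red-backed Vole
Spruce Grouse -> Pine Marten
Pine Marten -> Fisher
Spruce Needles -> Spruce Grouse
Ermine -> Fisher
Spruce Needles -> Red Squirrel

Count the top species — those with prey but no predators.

Top species (has prey, but nothing eats it): Fisher.
Count: 1.

1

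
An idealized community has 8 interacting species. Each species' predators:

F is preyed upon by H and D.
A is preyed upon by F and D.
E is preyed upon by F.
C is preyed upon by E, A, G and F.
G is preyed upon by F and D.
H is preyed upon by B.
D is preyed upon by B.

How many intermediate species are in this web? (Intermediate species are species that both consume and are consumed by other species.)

Intermediate species (has both prey and predators): A, G, E, F, D, H.
Count: 6.

6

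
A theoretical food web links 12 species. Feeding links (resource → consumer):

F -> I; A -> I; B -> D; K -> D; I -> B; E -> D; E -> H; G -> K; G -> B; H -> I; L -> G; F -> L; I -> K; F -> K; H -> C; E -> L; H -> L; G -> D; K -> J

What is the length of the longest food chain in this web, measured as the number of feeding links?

One longest chain: E → H → L → G → B → D.
It has 6 species and 5 links.

5 links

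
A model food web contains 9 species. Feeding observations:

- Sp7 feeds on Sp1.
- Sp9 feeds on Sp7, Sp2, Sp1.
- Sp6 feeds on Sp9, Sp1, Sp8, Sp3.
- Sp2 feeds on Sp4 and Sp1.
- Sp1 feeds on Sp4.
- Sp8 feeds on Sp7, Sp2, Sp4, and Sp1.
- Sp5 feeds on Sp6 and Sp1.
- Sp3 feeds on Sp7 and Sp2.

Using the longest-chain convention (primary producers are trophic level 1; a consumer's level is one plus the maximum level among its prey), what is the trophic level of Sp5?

Sp4 is a producer → level 1.
Sp1 eats Sp4 → level 2.
Sp7 eats Sp1 → level 3.
Sp9 eats Sp7 (level 3); other prey at levels: Sp1 2, Sp2 3 → level 4.
Sp6 eats Sp9 (level 4); other prey at levels: Sp1 2, Sp3 4, Sp8 4 → level 5.
Sp5 eats Sp6 (level 5); other prey at levels: Sp1 2 → level 6.

Trophic level 6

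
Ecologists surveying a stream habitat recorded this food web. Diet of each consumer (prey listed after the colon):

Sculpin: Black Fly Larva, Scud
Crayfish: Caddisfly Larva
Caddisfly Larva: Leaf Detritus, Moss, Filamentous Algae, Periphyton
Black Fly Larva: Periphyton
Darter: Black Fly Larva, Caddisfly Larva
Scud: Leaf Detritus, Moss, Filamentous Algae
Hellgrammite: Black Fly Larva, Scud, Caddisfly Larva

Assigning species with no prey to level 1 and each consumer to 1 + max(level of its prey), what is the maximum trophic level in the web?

Basal resources (level 1): Leaf Detritus, Moss, Filamentous Algae, Periphyton.
Leaf Detritus → Caddisfly Larva → Crayfish gives Crayfish level 3.
No species has a prey at level 3, so no species reaches level 4.

3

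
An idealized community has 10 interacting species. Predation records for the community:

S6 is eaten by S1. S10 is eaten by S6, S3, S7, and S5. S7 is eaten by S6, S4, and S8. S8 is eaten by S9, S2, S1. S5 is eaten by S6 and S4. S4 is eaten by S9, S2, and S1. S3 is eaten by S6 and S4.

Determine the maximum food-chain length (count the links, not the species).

One longest chain: S10 → S7 → S8 → S9.
It has 4 species and 3 links.

3 links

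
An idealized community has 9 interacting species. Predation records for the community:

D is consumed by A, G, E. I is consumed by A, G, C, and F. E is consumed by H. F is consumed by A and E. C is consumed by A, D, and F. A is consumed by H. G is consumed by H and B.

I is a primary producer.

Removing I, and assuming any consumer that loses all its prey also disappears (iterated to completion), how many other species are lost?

8

Remove I.
Round 1: C (all prey gone) → extinct.
Round 2: D (all prey gone), F (all prey gone) → extinct.
Round 3: E (all prey gone), A (all prey gone), G (all prey gone) → extinct.
Round 4: H (all prey gone), B (all prey gone) → extinct.
No further losses. Total secondary extinctions: 8.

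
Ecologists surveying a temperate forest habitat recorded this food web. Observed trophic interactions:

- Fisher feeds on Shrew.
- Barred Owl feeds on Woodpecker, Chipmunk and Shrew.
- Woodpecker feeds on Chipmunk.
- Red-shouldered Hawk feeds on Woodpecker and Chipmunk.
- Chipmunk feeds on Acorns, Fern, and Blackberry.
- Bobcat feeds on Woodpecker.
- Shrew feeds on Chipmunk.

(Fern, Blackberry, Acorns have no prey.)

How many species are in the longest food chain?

4 species

One longest chain: Fern → Chipmunk → Woodpecker → Red-shouldered Hawk.
It has 4 species and 3 links.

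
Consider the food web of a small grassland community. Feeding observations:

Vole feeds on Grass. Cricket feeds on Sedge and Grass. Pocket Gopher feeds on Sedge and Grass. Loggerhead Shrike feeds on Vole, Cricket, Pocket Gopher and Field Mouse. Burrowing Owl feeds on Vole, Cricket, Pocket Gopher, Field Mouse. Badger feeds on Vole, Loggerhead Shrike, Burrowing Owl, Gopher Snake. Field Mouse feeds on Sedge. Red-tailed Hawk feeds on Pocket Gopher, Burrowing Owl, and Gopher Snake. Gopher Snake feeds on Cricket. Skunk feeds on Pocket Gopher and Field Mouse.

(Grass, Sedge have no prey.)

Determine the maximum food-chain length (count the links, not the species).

One longest chain: Grass → Pocket Gopher → Burrowing Owl → Badger.
It has 4 species and 3 links.

3 links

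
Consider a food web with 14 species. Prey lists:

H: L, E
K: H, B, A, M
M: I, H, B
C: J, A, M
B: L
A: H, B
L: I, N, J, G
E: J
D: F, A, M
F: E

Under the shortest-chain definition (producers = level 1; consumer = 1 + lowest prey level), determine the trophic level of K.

Trophic level 3

I is a producer → level 1.
M eats I → level 2.
K eats M → level 3.
No prey of K is below level 2, so 3 is the minimum.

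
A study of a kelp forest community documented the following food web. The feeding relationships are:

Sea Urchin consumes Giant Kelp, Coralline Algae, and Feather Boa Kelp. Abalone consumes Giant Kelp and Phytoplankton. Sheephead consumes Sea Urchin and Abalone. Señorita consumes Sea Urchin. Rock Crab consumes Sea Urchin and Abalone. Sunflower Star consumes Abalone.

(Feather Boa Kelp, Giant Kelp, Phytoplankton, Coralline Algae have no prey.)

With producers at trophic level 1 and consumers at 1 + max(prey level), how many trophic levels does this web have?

3

Producers (level 1): Feather Boa Kelp, Giant Kelp, Phytoplankton, Coralline Algae.
Giant Kelp → Abalone → Sunflower Star gives Sunflower Star level 3.
No species has a prey at level 3, so no species reaches level 4.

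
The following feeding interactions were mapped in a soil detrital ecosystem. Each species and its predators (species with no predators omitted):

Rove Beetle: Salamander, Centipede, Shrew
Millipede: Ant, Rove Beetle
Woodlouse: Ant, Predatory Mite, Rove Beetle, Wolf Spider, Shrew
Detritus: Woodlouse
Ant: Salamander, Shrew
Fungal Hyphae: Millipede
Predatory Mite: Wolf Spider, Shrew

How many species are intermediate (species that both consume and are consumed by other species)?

5

Intermediate species (has both prey and predators): Woodlouse, Millipede, Ant, Predatory Mite, Rove Beetle.
Count: 5.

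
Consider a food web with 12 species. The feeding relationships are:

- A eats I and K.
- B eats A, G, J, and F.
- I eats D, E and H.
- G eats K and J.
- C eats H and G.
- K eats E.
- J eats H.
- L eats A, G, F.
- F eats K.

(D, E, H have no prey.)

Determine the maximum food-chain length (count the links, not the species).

One longest chain: E → K → G → C.
It has 4 species and 3 links.

3 links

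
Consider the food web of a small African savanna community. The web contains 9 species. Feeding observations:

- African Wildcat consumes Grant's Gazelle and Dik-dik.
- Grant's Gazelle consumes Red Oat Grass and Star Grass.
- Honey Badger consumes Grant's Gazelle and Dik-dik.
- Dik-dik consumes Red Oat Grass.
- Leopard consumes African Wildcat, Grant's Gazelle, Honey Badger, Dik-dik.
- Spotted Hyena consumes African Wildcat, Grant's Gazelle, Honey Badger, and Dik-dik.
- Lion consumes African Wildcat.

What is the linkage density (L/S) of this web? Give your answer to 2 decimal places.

L/S = 1.78

There are L = 16 links among S = 9 species.
L/S = 16/9 = 1.7778 ≈ 1.78.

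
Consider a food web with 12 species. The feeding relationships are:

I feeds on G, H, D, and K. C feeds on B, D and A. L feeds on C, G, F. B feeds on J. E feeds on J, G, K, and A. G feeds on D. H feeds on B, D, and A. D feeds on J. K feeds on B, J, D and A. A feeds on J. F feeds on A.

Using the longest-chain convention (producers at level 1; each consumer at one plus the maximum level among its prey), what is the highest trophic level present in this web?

4

Producers (level 1): J.
J → D → G → L gives L level 4.
No species has a prey at level 4, so no species reaches level 5.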